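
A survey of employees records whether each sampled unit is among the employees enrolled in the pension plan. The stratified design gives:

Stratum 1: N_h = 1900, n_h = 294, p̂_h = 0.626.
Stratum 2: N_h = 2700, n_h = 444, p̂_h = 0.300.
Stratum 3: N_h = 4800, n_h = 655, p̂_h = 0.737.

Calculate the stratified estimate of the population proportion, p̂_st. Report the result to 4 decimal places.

p̂_st ≈ 0.5890

N = 9400; stratum weights W_h = N_h/N.
p̂_st = Σ W_h p̂_h = (1900·0.626 + 2700·0.300 + 4800·0.737)/9400 = 0.58904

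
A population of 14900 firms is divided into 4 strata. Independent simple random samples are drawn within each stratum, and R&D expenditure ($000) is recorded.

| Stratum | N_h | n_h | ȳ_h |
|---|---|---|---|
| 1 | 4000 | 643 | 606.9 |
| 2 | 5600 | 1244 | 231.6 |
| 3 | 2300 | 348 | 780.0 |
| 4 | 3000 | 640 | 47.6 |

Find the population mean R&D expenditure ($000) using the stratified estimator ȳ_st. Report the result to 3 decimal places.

N = Σ N_h = 14900. Stratum weights W_h = N_h/N.
ȳ_st = (4000·606.9 + 5600·231.6 + 2300·780.0 + 3000·47.6) / 14900 = 379.95705

ȳ_st ≈ 379.957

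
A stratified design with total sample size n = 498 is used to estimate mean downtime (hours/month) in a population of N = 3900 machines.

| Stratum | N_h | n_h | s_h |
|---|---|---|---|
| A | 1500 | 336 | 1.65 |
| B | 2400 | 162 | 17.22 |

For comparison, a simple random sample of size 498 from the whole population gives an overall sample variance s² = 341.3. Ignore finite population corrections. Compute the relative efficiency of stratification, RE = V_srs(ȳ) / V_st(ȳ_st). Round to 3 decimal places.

V̂(ȳ_st) = Σ W_h² s_h²/n_h, with W_h = N_h/N and N = 3900:
  stratum A: (1500/3900)²·1.65²/336 = 0.00119862
  stratum B: (2400/3900)²·17.22²/162 = 0.693178
V_st = 0.694376
V_srs = s²/n = 341.3/498 = 0.685341
Relative efficiency = V_srs / V_st = 0.685341/0.694376 = 0.9870

RE ≈ 0.987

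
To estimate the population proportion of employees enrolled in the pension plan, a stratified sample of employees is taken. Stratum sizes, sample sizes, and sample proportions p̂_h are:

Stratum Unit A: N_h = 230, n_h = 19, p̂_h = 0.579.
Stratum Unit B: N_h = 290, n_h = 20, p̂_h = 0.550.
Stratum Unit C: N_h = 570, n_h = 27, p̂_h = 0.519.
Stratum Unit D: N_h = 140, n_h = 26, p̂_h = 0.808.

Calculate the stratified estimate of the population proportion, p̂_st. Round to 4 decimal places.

N = 1230; stratum weights W_h = N_h/N.
p̂_st = Σ W_h p̂_h = (230·0.579 + 290·0.550 + 570·0.519 + 140·0.808)/1230 = 0.57042

p̂_st ≈ 0.5704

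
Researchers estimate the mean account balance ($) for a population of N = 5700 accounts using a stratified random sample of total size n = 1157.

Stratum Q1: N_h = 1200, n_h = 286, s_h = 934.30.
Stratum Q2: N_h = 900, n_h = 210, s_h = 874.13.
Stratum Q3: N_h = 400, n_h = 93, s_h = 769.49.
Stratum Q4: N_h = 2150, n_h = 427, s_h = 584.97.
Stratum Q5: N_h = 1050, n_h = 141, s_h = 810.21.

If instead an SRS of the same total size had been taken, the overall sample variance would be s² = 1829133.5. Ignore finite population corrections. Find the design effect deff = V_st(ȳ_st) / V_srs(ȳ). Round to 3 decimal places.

V̂(ȳ_st) = Σ W_h² s_h²/n_h, with W_h = N_h/N and N = 5700:
  stratum Q1: (1200/5700)²·934.30²/286 = 135.276
  stratum Q2: (900/5700)²·874.13²/210 = 90.7127
  stratum Q3: (400/5700)²·769.49²/93 = 31.354
  stratum Q4: (2150/5700)²·584.97²/427 = 114.016
  stratum Q5: (1050/5700)²·810.21²/141 = 157.981
V_st = 529.34
V_srs = s²/n = 1829133.5/1157 = 1580.93
deff = V_st / V_srs = 529.34/1580.93 = 0.3348

deff ≈ 0.335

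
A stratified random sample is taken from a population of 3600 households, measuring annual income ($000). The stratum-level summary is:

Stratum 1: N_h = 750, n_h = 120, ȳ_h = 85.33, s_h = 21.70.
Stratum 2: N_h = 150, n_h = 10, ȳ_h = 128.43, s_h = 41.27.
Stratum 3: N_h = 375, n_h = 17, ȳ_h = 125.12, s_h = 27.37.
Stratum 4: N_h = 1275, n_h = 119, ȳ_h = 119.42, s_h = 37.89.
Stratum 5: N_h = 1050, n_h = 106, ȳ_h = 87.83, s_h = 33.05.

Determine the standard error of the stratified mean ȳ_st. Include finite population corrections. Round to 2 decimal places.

V̂(ȳ_st) = Σ W_h² (1 − n_h/N_h) s_h²/n_h, with W_h = N_h/N and N = 3600:
  stratum 1: (750/3600)²·(1 − 120/750)·21.70²/120 = 0.143066
  stratum 2: (150/3600)²·(1 − 10/150)·41.27²/10 = 0.275984
  stratum 3: (375/3600)²·(1 − 17/375)·27.37²/17 = 0.456468
  stratum 4: (1275/3600)²·(1 − 119/1275)·37.89²/119 = 1.37204
  stratum 5: (1050/3600)²·(1 − 106/1050)·33.05²/106 = 0.788122
V̂(ȳ_st) = 3.03567
SE(ȳ_st) = √3.03567 = 1.74232

SE(ȳ_st) ≈ 1.74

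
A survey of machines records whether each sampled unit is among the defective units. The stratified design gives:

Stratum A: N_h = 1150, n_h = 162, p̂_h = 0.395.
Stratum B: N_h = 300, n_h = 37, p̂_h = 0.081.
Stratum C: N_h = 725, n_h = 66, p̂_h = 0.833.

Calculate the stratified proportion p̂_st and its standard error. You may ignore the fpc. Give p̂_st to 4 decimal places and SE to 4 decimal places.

p̂_st ≈ 0.4977, SE ≈ 0.0263

N = 2175; stratum weights W_h = N_h/N.
p̂_st = Σ W_h p̂_h = (1150·0.395 + 300·0.081 + 725·0.833)/2175 = 0.49769
V̂(p̂_st) = Σ W_h² p̂_h(1−p̂_h)/(n_h−1):
  stratum A: (1150/2175)²·0.395·0.605/161 = 0.000414958
  stratum B: (300/2175)²·0.081·0.919/36 = 3.93389e-05
  stratum C: (725/2175)²·0.833·0.167/65 = 0.000237797
V̂(p̂_st) = 0.000692093; SE = √V̂ = 0.0263077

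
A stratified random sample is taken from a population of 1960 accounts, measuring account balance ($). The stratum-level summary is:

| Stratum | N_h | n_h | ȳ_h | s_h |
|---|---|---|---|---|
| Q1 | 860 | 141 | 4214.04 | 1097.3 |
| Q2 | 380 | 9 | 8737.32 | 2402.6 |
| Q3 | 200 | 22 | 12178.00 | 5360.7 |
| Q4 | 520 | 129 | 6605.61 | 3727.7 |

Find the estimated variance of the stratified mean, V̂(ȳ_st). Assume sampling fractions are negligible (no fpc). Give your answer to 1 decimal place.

V̂(ȳ_st) ≈ 46935.8

V̂(ȳ_st) = Σ W_h² s_h²/n_h, with W_h = N_h/N and N = 1960:
  stratum Q1: (860/1960)²·1097.3²/141 = 1644.06
  stratum Q2: (380/1960)²·2402.6²/9 = 24108.8
  stratum Q3: (200/1960)²·5360.7²/22 = 13600.9
  stratum Q4: (520/1960)²·3727.7²/129 = 7582.05
V̂(ȳ_st) = 46935.8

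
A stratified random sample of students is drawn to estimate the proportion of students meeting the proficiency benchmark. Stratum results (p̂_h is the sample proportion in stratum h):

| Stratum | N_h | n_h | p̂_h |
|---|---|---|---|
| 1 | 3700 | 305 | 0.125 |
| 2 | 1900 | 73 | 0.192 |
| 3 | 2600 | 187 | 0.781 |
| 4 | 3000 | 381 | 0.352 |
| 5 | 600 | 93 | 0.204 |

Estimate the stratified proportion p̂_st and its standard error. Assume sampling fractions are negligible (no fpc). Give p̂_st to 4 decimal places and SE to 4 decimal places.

N = 11800; stratum weights W_h = N_h/N.
p̂_st = Σ W_h p̂_h = (3700·0.125 + 1900·0.192 + 2600·0.781 + 3000·0.352 + 600·0.204)/11800 = 0.34206
V̂(p̂_st) = Σ W_h² p̂_h(1−p̂_h)/(n_h−1):
  stratum 1: (3700/11800)²·0.125·0.875/304 = 3.5374e-05
  stratum 2: (1900/11800)²·0.192·0.808/72 = 5.58629e-05
  stratum 3: (2600/11800)²·0.781·0.219/186 = 4.46442e-05
  stratum 4: (3000/11800)²·0.352·0.648/380 = 3.87983e-05
  stratum 5: (600/11800)²·0.204·0.796/92 = 4.56346e-06
V̂(p̂_st) = 0.000179243; SE = √V̂ = 0.0133882

p̂_st ≈ 0.3421, SE ≈ 0.0134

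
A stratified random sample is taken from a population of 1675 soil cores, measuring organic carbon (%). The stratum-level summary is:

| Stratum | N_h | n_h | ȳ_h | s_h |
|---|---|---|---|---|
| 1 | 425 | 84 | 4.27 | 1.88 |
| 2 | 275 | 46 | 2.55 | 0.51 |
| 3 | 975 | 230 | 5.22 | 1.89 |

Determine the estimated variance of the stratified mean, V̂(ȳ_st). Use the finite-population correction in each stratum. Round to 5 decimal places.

V̂(ȳ_st) ≈ 0.00632

V̂(ȳ_st) = Σ W_h² (1 − n_h/N_h) s_h²/n_h, with W_h = N_h/N and N = 1675:
  stratum 1: (425/1675)²·(1 − 84/425)·1.88²/84 = 0.00217345
  stratum 2: (275/1675)²·(1 − 46/275)·0.51²/46 = 0.000126917
  stratum 3: (975/1675)²·(1 − 230/975)·1.89²/230 = 0.00402093
V̂(ȳ_st) = 0.0063213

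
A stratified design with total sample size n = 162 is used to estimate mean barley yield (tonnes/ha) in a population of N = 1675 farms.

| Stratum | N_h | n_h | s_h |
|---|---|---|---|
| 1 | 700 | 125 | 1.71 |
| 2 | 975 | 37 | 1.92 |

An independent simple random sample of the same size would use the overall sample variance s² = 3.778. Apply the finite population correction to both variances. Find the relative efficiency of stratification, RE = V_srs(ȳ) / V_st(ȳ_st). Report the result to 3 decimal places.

V̂(ȳ_st) = Σ W_h² (1 − n_h/N_h) s_h²/n_h, with W_h = N_h/N and N = 1675:
  stratum 1: (700/1675)²·(1 − 125/700)·1.71²/125 = 0.00335597
  stratum 2: (975/1675)²·(1 − 37/975)·1.92²/37 = 0.0324772
V_st = 0.0358332
V_srs = (1 − 162/1675)·3.778/162 = 0.0210655
Relative efficiency = V_srs / V_st = 0.0210655/0.0358332 = 0.5879

RE ≈ 0.588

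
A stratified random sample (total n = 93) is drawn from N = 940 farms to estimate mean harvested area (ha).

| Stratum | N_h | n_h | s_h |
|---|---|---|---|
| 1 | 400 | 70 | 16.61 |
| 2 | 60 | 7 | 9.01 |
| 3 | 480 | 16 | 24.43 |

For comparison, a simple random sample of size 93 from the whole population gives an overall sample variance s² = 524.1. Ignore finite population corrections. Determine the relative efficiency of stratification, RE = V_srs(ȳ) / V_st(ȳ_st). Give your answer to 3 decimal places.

RE ≈ 0.537

V̂(ȳ_st) = Σ W_h² s_h²/n_h, with W_h = N_h/N and N = 940:
  stratum 1: (400/940)²·16.61²/70 = 0.713683
  stratum 2: (60/940)²·9.01²/7 = 0.0472496
  stratum 3: (480/940)²·24.43²/16 = 9.72644
V_st = 10.4874
V_srs = s²/n = 524.1/93 = 5.63548
Relative efficiency = V_srs / V_st = 5.63548/10.4874 = 0.5374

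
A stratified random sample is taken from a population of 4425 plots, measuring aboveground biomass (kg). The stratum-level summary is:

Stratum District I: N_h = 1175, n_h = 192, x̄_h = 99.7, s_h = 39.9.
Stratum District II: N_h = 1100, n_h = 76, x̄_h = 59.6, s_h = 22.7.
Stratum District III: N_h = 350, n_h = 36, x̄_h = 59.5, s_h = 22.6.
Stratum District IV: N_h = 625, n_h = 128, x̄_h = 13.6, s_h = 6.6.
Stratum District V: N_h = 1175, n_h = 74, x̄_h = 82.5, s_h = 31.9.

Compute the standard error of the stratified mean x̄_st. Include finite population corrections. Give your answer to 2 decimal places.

SE(x̄_st) ≈ 1.37

V̂(x̄_st) = Σ W_h² (1 − n_h/N_h) s_h²/n_h, with W_h = N_h/N and N = 4425:
  stratum District I: (1175/4425)²·(1 − 192/1175)·39.9²/192 = 0.489113
  stratum District II: (1100/4425)²·(1 − 76/1100)·22.7²/76 = 0.390036
  stratum District III: (350/4425)²·(1 − 36/350)·22.6²/36 = 0.0796316
  stratum District IV: (625/4425)²·(1 − 128/625)·6.6²/128 = 0.00539868
  stratum District V: (1175/4425)²·(1 − 74/1175)·31.9²/74 = 0.908549
V̂(x̄_st) = 1.87273
SE(x̄_st) = √1.87273 = 1.36848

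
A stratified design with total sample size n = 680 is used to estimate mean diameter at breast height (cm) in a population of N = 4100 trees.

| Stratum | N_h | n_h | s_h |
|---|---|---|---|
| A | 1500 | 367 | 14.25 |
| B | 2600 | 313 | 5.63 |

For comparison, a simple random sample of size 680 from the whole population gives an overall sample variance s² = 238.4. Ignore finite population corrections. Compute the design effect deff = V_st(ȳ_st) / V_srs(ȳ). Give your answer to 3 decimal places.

V̂(ȳ_st) = Σ W_h² s_h²/n_h, with W_h = N_h/N and N = 4100:
  stratum A: (1500/4100)²·14.25²/367 = 0.0740591
  stratum B: (2600/4100)²·5.63²/313 = 0.0407241
V_st = 0.114783
V_srs = s²/n = 238.4/680 = 0.350588
deff = V_st / V_srs = 0.114783/0.350588 = 0.3274

deff ≈ 0.327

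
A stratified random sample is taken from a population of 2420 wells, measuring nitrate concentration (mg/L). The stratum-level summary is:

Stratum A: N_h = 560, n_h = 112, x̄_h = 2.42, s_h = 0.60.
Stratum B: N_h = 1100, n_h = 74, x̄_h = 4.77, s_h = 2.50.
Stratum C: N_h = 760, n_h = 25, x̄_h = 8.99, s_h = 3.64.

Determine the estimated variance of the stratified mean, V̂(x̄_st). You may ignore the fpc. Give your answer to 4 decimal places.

V̂(x̄_st) = Σ W_h² s_h²/n_h, with W_h = N_h/N and N = 2420:
  stratum A: (560/2420)²·0.60²/112 = 0.000172119
  stratum B: (1100/2420)²·2.50²/74 = 0.0174503
  stratum C: (760/2420)²·3.64²/25 = 0.0522708
V̂(x̄_st) = 0.0698932

V̂(x̄_st) ≈ 0.0699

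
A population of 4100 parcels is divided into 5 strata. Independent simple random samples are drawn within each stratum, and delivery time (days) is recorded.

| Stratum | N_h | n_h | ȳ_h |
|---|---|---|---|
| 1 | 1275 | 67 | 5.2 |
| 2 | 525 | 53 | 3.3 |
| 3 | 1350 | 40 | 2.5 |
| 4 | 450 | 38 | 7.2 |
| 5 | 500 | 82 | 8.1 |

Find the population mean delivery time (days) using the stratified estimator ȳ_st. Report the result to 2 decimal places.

ȳ_st ≈ 4.64

N = Σ N_h = 4100. Stratum weights W_h = N_h/N.
ȳ_st = (1275·5.2 + 525·3.3 + 1350·2.5 + 450·7.2 + 500·8.1) / 4100 = 4.6409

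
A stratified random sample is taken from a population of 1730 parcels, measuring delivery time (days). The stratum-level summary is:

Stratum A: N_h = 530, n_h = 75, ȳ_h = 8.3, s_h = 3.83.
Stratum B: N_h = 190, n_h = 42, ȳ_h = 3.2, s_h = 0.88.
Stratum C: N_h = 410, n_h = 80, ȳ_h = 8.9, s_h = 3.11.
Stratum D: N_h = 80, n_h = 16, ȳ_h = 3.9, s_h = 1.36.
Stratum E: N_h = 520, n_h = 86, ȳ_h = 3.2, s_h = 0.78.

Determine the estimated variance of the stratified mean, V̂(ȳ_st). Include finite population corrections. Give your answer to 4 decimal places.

V̂(ȳ_st) ≈ 0.0221

V̂(ȳ_st) = Σ W_h² (1 − n_h/N_h) s_h²/n_h, with W_h = N_h/N and N = 1730:
  stratum A: (530/1730)²·(1 − 75/530)·3.83²/75 = 0.0157591
  stratum B: (190/1730)²·(1 − 42/190)·0.88²/42 = 0.000173236
  stratum C: (410/1730)²·(1 − 80/410)·3.11²/80 = 0.00546558
  stratum D: (80/1730)²·(1 − 16/80)·1.36²/16 = 0.000197759
  stratum E: (520/1730)²·(1 − 86/520)·0.78²/86 = 0.000533447
V̂(ȳ_st) = 0.0221291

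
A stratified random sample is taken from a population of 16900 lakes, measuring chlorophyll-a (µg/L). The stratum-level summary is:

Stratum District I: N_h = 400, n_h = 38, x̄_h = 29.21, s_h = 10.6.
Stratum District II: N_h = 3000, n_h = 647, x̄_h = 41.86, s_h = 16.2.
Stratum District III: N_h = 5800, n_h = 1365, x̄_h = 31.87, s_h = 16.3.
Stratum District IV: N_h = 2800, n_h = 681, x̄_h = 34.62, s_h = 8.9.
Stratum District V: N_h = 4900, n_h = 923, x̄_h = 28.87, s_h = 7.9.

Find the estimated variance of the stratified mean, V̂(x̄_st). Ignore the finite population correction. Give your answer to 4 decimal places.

V̂(x̄_st) ≈ 0.0462

V̂(x̄_st) = Σ W_h² s_h²/n_h, with W_h = N_h/N and N = 16900:
  stratum District I: (400/16900)²·10.6²/38 = 0.00165644
  stratum District II: (3000/16900)²·16.2²/647 = 0.0127819
  stratum District III: (5800/16900)²·16.3²/1365 = 0.0229258
  stratum District IV: (2800/16900)²·8.9²/681 = 0.00319283
  stratum District V: (4900/16900)²·7.9²/923 = 0.00568422
V̂(x̄_st) = 0.0462412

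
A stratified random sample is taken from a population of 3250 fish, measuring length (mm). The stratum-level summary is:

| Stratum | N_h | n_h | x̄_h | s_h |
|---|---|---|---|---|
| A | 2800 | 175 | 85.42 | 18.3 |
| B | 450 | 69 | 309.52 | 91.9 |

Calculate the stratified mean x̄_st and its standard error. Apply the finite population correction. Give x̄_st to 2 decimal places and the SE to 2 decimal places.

x̄_st = Σ W_h x̄_h = (2800·85.42 + 450·309.52)/3250 = 116.44923
V̂(x̄_st) = Σ W_h² (1 − n_h/N_h) s_h²/n_h, with W_h = N_h/N and N = 3250:
  stratum A: (2800/3250)²·(1 − 175/2800)·18.3²/175 = 1.33163
  stratum B: (450/3250)²·(1 − 69/450)·91.9²/69 = 1.98679
V̂(x̄_st) = 3.31843
SE(x̄_st) = √3.31843 = 1.82166

x̄_st ≈ 116.45, SE ≈ 1.82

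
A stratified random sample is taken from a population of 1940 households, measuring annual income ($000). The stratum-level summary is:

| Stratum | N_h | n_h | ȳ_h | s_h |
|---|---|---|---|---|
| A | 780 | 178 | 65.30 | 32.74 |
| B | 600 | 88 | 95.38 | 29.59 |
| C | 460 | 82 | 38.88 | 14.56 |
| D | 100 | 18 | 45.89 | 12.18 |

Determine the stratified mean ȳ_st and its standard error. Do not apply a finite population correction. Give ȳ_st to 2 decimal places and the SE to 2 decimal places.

ȳ_st = Σ W_h ȳ_h = (780·65.30 + 600·95.38 + 460·38.88 + 100·45.89)/1940 = 67.33804
V̂(ȳ_st) = Σ W_h² s_h²/n_h, with W_h = N_h/N and N = 1940:
  stratum A: (780/1940)²·32.74²/178 = 0.973471
  stratum B: (600/1940)²·29.59²/88 = 0.951714
  stratum C: (460/1940)²·14.56²/82 = 0.145352
  stratum D: (100/1940)²·12.18²/18 = 0.0218987
V̂(ȳ_st) = 2.09244
SE(ȳ_st) = √2.09244 = 1.44653

ȳ_st ≈ 67.34, SE ≈ 1.45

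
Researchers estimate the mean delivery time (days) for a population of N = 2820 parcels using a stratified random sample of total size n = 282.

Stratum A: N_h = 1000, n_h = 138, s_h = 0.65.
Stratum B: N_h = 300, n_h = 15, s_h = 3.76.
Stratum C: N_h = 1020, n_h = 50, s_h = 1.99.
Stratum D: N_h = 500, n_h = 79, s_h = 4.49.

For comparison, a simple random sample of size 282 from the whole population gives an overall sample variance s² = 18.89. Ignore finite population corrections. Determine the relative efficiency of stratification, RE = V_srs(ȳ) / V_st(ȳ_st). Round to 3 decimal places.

V̂(ȳ_st) = Σ W_h² s_h²/n_h, with W_h = N_h/N and N = 2820:
  stratum A: (1000/2820)²·0.65²/138 = 0.00038499
  stratum B: (300/2820)²·3.76²/15 = 0.0106667
  stratum C: (1020/2820)²·1.99²/50 = 0.0103619
  stratum D: (500/2820)²·4.49²/79 = 0.00802246
V_st = 0.029436
V_srs = s²/n = 18.89/282 = 0.0669858
Relative efficiency = V_srs / V_st = 0.0669858/0.029436 = 2.2756

RE ≈ 2.276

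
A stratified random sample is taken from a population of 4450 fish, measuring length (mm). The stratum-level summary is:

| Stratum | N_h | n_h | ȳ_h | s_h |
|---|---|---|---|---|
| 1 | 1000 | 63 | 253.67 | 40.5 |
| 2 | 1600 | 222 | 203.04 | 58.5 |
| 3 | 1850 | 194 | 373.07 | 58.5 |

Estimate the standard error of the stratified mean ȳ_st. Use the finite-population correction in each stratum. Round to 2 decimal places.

V̂(ȳ_st) = Σ W_h² (1 − n_h/N_h) s_h²/n_h, with W_h = N_h/N and N = 4450:
  stratum 1: (1000/4450)²·(1 − 63/1000)·40.5²/63 = 1.23194
  stratum 2: (1600/4450)²·(1 − 222/1600)·58.5²/222 = 1.71636
  stratum 3: (1850/4450)²·(1 − 194/1850)·58.5²/194 = 2.72912
V̂(ȳ_st) = 5.67741
SE(ȳ_st) = √5.67741 = 2.38273

SE(ȳ_st) ≈ 2.38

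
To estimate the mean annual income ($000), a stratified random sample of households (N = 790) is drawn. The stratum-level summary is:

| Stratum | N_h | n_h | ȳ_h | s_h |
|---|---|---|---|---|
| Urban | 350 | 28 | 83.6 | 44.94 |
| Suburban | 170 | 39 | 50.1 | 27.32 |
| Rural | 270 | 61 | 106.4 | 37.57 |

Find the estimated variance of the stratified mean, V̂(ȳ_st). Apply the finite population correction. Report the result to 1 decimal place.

V̂(ȳ_st) = Σ W_h² (1 − n_h/N_h) s_h²/n_h, with W_h = N_h/N and N = 790:
  stratum Urban: (350/790)²·(1 − 28/350)·44.94²/28 = 13.025
  stratum Suburban: (170/790)²·(1 − 39/170)·27.32²/39 = 0.682909
  stratum Rural: (270/790)²·(1 − 61/270)·37.57²/61 = 2.09223
V̂(ȳ_st) = 15.8001

V̂(ȳ_st) ≈ 15.8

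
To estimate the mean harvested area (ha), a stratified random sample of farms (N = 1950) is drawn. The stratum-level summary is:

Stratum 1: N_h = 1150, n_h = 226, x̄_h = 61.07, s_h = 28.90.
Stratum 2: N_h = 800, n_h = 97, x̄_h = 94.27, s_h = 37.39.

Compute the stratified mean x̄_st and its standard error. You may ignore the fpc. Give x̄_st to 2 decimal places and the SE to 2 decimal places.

x̄_st = Σ W_h x̄_h = (1150·61.07 + 800·94.27)/1950 = 74.69051
V̂(x̄_st) = Σ W_h² s_h²/n_h, with W_h = N_h/N and N = 1950:
  stratum 1: (1150/1950)²·28.90²/226 = 1.28533
  stratum 2: (800/1950)²·37.39²/97 = 2.42577
V̂(x̄_st) = 3.7111
SE(x̄_st) = √3.7111 = 1.92642

x̄_st ≈ 74.69, SE ≈ 1.93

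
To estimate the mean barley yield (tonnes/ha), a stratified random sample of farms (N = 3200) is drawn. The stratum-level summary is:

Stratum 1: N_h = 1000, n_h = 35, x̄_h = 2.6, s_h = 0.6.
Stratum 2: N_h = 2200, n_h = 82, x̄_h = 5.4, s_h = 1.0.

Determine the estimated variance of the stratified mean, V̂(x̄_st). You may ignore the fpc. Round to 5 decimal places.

V̂(x̄_st) = Σ W_h² s_h²/n_h, with W_h = N_h/N and N = 3200:
  stratum 1: (1000/3200)²·0.6²/35 = 0.00100446
  stratum 2: (2200/3200)²·1.0²/82 = 0.0057641
V̂(x̄_st) = 0.00676856

V̂(x̄_st) ≈ 0.00677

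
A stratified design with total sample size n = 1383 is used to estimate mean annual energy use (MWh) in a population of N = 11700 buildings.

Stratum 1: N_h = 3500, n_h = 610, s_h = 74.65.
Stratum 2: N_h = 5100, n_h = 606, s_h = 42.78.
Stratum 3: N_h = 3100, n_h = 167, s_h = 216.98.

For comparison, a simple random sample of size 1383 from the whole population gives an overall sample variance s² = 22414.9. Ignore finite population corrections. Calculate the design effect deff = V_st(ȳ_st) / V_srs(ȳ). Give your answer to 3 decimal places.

V̂(ȳ_st) = Σ W_h² s_h²/n_h, with W_h = N_h/N and N = 11700:
  stratum 1: (3500/11700)²·74.65²/610 = 0.817512
  stratum 2: (5100/11700)²·42.78²/606 = 0.573822
  stratum 3: (3100/11700)²·216.98²/167 = 19.7913
V_st = 21.1826
V_srs = s²/n = 22414.9/1383 = 16.2074
deff = V_st / V_srs = 21.1826/16.2074 = 1.3070

deff ≈ 1.307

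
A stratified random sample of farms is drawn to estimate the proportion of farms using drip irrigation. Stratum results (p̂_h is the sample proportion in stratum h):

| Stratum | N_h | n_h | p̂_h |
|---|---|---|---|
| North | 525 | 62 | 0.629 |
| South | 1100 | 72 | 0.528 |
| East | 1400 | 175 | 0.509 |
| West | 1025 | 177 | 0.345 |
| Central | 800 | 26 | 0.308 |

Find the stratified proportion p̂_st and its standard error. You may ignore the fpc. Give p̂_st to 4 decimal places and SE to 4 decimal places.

p̂_st ≈ 0.4585, SE ≈ 0.0252

N = 4850; stratum weights W_h = N_h/N.
p̂_st = Σ W_h p̂_h = (525·0.629 + 1100·0.528 + 1400·0.509 + 1025·0.345 + 800·0.308)/4850 = 0.45848
V̂(p̂_st) = Σ W_h² p̂_h(1−p̂_h)/(n_h−1):
  stratum North: (525/4850)²·0.629·0.371/61 = 4.4826e-05
  stratum South: (1100/4850)²·0.528·0.472/71 = 0.000180559
  stratum East: (1400/4850)²·0.509·0.491/174 = 0.00011968
  stratum West: (1025/4850)²·0.345·0.655/176 = 5.73472e-05
  stratum Central: (800/4850)²·0.308·0.692/25 = 0.00023196
V̂(p̂_st) = 0.000634373; SE = √V̂ = 0.0251868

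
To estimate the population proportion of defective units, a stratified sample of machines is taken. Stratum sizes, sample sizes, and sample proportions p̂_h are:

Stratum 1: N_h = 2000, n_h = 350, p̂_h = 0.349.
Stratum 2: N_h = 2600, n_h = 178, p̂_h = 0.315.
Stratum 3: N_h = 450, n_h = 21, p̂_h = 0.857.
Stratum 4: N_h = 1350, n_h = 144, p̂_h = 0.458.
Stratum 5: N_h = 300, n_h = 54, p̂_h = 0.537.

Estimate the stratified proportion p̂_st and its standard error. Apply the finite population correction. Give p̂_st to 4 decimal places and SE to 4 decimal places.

p̂_st ≈ 0.4003, SE ≈ 0.0178

N = 6700; stratum weights W_h = N_h/N.
p̂_st = Σ W_h p̂_h = (2000·0.349 + 2600·0.315 + 450·0.857 + 1350·0.458 + 300·0.537)/6700 = 0.40031
V̂(p̂_st) = Σ W_h² (1 − n_h/N_h) p̂_h(1−p̂_h)/(n_h−1):
  stratum 1: (2000/6700)²·(1 − 350/2000)·0.349·0.651/349 = 4.7857e-05
  stratum 2: (2600/6700)²·(1 − 178/2600)·0.315·0.685/177 = 0.000171012
  stratum 3: (450/6700)²·(1 − 21/450)·0.857·0.143/20 = 2.63516e-05
  stratum 4: (1350/6700)²·(1 − 144/1350)·0.458·0.542/143 = 6.29593e-05
  stratum 5: (300/6700)²·(1 − 54/300)·0.537·0.463/53 = 7.71234e-06
V̂(p̂_st) = 0.000315892; SE = √V̂ = 0.0177733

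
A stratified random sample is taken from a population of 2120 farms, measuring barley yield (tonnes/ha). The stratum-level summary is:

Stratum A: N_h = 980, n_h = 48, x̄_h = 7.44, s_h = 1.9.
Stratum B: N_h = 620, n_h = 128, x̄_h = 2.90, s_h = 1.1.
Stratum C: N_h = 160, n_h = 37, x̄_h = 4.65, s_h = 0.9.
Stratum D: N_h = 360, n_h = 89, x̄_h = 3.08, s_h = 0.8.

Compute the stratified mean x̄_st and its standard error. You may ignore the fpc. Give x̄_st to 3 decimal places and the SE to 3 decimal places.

x̄_st ≈ 5.161, SE ≈ 0.131

x̄_st = Σ W_h x̄_h = (980·7.44 + 620·2.90 + 160·4.65 + 360·3.08)/2120 = 5.16132
V̂(x̄_st) = Σ W_h² s_h²/n_h, with W_h = N_h/N and N = 2120:
  stratum A: (980/2120)²·1.9²/48 = 0.0160711
  stratum B: (620/2120)²·1.1²/128 = 0.000808513
  stratum C: (160/2120)²·0.9²/37 = 0.000124696
  stratum D: (360/2120)²·0.8²/89 = 0.000207359
V̂(x̄_st) = 0.0172117
SE(x̄_st) = √0.0172117 = 0.131193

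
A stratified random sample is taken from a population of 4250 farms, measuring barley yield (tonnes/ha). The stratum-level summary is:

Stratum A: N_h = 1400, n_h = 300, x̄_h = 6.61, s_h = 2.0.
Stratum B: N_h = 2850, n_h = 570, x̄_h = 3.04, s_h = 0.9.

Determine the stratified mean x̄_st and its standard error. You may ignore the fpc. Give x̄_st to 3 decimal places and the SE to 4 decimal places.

x̄_st ≈ 4.216, SE ≈ 0.0457

x̄_st = Σ W_h x̄_h = (1400·6.61 + 2850·3.04)/4250 = 4.21600
V̂(x̄_st) = Σ W_h² s_h²/n_h, with W_h = N_h/N and N = 4250:
  stratum A: (1400/4250)²·2.0²/300 = 0.00144683
  stratum B: (2850/4250)²·0.9²/570 = 0.000639031
V̂(x̄_st) = 0.00208586
SE(x̄_st) = √0.00208586 = 0.0456712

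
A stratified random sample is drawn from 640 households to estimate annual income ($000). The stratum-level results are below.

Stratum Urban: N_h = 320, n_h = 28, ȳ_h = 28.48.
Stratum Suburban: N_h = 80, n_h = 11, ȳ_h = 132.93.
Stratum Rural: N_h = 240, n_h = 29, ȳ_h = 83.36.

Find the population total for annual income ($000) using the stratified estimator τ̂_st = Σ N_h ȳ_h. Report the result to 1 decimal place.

τ̂_st ≈ 39754.4

τ̂_st = Σ N_h ȳ_h = 320·28.48 + 80·132.93 + 240·83.36 = 39754.4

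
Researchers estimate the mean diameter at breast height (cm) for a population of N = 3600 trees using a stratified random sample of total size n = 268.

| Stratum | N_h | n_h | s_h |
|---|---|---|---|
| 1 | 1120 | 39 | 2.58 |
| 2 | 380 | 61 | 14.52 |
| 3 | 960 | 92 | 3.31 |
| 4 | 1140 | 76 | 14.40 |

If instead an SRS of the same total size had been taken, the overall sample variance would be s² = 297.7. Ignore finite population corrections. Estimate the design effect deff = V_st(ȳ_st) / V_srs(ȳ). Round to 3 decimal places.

deff ≈ 0.303

V̂(ȳ_st) = Σ W_h² s_h²/n_h, with W_h = N_h/N and N = 3600:
  stratum 1: (1120/3600)²·2.58²/39 = 0.0165198
  stratum 2: (380/3600)²·14.52²/61 = 0.0385093
  stratum 3: (960/3600)²·3.31²/92 = 0.00846848
  stratum 4: (1140/3600)²·14.40²/76 = 0.2736
V_st = 0.337098
V_srs = s²/n = 297.7/268 = 1.11082
deff = V_st / V_srs = 0.337098/1.11082 = 0.3035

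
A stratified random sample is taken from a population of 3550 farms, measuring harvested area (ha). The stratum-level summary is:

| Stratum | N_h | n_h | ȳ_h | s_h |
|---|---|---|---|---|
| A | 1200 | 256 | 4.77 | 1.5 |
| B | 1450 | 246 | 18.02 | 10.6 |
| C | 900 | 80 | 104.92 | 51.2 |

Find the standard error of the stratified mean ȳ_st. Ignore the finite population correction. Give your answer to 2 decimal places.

V̂(ȳ_st) = Σ W_h² s_h²/n_h, with W_h = N_h/N and N = 3550:
  stratum A: (1200/3550)²·1.5²/256 = 0.00100427
  stratum B: (1450/3550)²·10.6²/246 = 0.0762002
  stratum C: (900/3550)²·51.2²/80 = 2.1061
V̂(ȳ_st) = 2.1833
SE(ȳ_st) = √2.1833 = 1.4776

SE(ȳ_st) ≈ 1.48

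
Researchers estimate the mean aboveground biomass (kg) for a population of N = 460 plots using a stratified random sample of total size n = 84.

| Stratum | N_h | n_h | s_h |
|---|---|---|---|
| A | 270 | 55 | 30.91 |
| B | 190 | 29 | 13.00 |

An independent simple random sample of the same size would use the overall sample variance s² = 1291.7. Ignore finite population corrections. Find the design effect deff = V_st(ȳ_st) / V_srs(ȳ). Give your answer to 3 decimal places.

deff ≈ 0.454

V̂(ȳ_st) = Σ W_h² s_h²/n_h, with W_h = N_h/N and N = 460:
  stratum A: (270/460)²·30.91²/55 = 5.98477
  stratum B: (190/460)²·13.00²/29 = 0.994215
V_st = 6.97898
V_srs = s²/n = 1291.7/84 = 15.3774
deff = V_st / V_srs = 6.97898/15.3774 = 0.4538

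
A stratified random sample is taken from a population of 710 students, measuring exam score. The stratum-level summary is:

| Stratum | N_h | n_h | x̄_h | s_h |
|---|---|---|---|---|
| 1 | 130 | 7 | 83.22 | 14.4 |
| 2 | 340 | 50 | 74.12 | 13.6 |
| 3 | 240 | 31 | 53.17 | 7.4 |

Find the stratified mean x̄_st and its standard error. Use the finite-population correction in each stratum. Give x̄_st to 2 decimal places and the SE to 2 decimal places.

x̄_st = Σ W_h x̄_h = (130·83.22 + 340·74.12 + 240·53.17)/710 = 68.70451
V̂(x̄_st) = Σ W_h² (1 − n_h/N_h) s_h²/n_h, with W_h = N_h/N and N = 710:
  stratum 1: (130/710)²·(1 − 7/130)·14.4²/7 = 0.939634
  stratum 2: (340/710)²·(1 − 50/340)·13.6²/50 = 0.723549
  stratum 3: (240/710)²·(1 − 31/240)·7.4²/31 = 0.175769
V̂(x̄_st) = 1.83895
SE(x̄_st) = √1.83895 = 1.35608

x̄_st ≈ 68.70, SE ≈ 1.36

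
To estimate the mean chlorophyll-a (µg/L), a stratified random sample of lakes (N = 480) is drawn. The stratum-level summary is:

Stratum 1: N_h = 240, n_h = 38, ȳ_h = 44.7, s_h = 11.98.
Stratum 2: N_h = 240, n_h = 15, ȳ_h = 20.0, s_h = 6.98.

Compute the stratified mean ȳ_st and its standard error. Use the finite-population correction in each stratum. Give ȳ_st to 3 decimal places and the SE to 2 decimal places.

ȳ_st = Σ W_h ȳ_h = (240·44.7 + 240·20.0)/480 = 32.35000
V̂(ȳ_st) = Σ W_h² (1 − n_h/N_h) s_h²/n_h, with W_h = N_h/N and N = 480:
  stratum 1: (240/480)²·(1 − 38/240)·11.98²/38 = 0.794713
  stratum 2: (240/480)²·(1 − 15/240)·6.98²/15 = 0.761256
V̂(ȳ_st) = 1.55597
SE(ȳ_st) = √1.55597 = 1.24738

ȳ_st ≈ 32.350, SE ≈ 1.25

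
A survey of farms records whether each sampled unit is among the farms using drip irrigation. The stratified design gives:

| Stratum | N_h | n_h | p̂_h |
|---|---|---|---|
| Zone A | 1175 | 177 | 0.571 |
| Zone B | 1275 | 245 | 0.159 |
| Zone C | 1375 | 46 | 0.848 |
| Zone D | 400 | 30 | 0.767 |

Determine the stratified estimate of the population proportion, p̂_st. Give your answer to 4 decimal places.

N = 4225; stratum weights W_h = N_h/N.
p̂_st = Σ W_h p̂_h = (1175·0.571 + 1275·0.159 + 1375·0.848 + 400·0.767)/4225 = 0.55537

p̂_st ≈ 0.5554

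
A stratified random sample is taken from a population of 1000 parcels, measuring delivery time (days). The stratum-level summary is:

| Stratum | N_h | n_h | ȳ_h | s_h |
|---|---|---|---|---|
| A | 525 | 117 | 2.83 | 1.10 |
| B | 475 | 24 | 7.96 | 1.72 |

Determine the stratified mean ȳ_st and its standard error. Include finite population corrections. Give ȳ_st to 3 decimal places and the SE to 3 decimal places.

ȳ_st ≈ 5.267, SE ≈ 0.169

ȳ_st = Σ W_h ȳ_h = (525·2.83 + 475·7.96)/1000 = 5.26675
V̂(ȳ_st) = Σ W_h² (1 − n_h/N_h) s_h²/n_h, with W_h = N_h/N and N = 1000:
  stratum A: (525/1000)²·(1 − 117/525)·1.10²/117 = 0.00221523
  stratum B: (475/1000)²·(1 − 24/475)·1.72²/24 = 0.0264068
V̂(ȳ_st) = 0.028622
SE(ȳ_st) = √0.028622 = 0.16918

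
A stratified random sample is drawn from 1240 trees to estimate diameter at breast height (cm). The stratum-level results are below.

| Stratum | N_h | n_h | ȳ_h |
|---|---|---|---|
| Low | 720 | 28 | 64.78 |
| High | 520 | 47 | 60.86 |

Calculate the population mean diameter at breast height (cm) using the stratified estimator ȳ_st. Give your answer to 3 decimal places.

N = Σ N_h = 1240. Stratum weights W_h = N_h/N.
ȳ_st = (720·64.78 + 520·60.86) / 1240 = 63.13613

ȳ_st ≈ 63.136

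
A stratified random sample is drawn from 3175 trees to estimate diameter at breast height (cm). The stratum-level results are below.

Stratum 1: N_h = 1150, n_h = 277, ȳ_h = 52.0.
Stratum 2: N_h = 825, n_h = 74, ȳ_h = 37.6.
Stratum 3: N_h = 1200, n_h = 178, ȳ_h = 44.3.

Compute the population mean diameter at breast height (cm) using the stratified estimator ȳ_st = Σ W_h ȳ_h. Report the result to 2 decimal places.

ȳ_st ≈ 45.35

N = Σ N_h = 3175. Stratum weights W_h = N_h/N.
ȳ_st = (1150·52.0 + 825·37.6 + 1200·44.3) / 3175 = 45.3480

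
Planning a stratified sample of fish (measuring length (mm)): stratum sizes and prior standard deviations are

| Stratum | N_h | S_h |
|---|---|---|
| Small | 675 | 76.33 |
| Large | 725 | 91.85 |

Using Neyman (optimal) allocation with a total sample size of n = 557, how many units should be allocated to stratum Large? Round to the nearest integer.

314

Neyman allocation: n_h = n · N_h S_h / Σ N_i S_i, with n = 557.
  stratum Small: N_h·S_h = 675·76.33 = 51522.75
  stratum Large: N_h·S_h = 725·91.85 = 66591.25
Σ N_h S_h = 118114.00
n for stratum Large = 557·66591.25/118114.00 = 314.030 → 314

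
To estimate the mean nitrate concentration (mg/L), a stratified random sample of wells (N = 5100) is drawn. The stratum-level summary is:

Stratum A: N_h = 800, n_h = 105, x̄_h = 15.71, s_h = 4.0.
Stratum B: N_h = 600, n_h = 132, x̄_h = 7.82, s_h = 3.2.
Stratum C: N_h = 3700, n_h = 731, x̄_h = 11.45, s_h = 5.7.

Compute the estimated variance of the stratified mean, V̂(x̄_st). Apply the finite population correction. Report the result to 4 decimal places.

V̂(x̄_st) ≈ 0.0229

V̂(x̄_st) = Σ W_h² (1 − n_h/N_h) s_h²/n_h, with W_h = N_h/N and N = 5100:
  stratum A: (800/5100)²·(1 − 105/800)·4.0²/105 = 0.00325736
  stratum B: (600/5100)²·(1 − 132/600)·3.2²/132 = 0.000837496
  stratum C: (3700/5100)²·(1 − 731/3700)·5.7²/731 = 0.0187717
V̂(x̄_st) = 0.0228666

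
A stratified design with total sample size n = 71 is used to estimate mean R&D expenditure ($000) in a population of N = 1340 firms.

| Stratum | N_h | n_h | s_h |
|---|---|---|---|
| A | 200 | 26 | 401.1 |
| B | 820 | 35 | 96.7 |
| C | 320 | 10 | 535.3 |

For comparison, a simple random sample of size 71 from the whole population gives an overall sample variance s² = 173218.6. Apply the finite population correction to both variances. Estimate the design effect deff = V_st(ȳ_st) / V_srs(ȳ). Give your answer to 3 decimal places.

V̂(ȳ_st) = Σ W_h² (1 − n_h/N_h) s_h²/n_h, with W_h = N_h/N and N = 1340:
  stratum A: (200/1340)²·(1 − 26/200)·401.1²/26 = 119.923
  stratum B: (820/1340)²·(1 − 35/820)·96.7²/35 = 95.7765
  stratum C: (320/1340)²·(1 − 10/320)·535.3²/10 = 1583.06
V_st = 1798.76
V_srs = (1 − 71/1340)·173218.6/71 = 2310.43
deff = V_st / V_srs = 1798.76/2310.43 = 0.7785

deff ≈ 0.779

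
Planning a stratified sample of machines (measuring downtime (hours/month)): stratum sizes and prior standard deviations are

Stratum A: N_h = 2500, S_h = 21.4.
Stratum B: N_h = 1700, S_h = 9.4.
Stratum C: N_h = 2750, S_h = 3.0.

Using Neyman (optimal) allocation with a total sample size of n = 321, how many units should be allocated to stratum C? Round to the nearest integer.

Neyman allocation: n_h = n · N_h S_h / Σ N_i S_i, with n = 321.
  stratum A: N_h·S_h = 2500·21.4 = 53500.00
  stratum B: N_h·S_h = 1700·9.4 = 15980.00
  stratum C: N_h·S_h = 2750·3.0 = 8250.00
Σ N_h S_h = 77730.00
n for stratum C = 321·8250.00/77730.00 = 34.070 → 34

34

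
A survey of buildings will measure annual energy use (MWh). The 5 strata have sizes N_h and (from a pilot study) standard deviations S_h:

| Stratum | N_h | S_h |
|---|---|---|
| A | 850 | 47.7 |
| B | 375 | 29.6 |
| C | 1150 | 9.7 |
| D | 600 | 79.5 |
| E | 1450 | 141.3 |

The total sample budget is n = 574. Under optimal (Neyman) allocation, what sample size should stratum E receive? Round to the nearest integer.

373

Neyman allocation: n_h = n · N_h S_h / Σ N_i S_i, with n = 574.
  stratum A: N_h·S_h = 850·47.7 = 40545.00
  stratum B: N_h·S_h = 375·29.6 = 11100.00
  stratum C: N_h·S_h = 1150·9.7 = 11155.00
  stratum D: N_h·S_h = 600·79.5 = 47700.00
  stratum E: N_h·S_h = 1450·141.3 = 204885.00
Σ N_h S_h = 315385.00
n for stratum E = 574·204885.00/315385.00 = 372.890 → 373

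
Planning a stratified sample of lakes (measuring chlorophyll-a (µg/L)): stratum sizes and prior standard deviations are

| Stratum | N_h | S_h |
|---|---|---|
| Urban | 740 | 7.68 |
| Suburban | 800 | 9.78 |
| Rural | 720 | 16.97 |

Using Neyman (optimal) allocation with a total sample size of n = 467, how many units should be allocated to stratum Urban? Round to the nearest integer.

Neyman allocation: n_h = n · N_h S_h / Σ N_i S_i, with n = 467.
  stratum Urban: N_h·S_h = 740·7.68 = 5683.20
  stratum Suburban: N_h·S_h = 800·9.78 = 7824.00
  stratum Rural: N_h·S_h = 720·16.97 = 12218.40
Σ N_h S_h = 25725.60
n for stratum Urban = 467·5683.20/25725.60 = 103.168 → 103

103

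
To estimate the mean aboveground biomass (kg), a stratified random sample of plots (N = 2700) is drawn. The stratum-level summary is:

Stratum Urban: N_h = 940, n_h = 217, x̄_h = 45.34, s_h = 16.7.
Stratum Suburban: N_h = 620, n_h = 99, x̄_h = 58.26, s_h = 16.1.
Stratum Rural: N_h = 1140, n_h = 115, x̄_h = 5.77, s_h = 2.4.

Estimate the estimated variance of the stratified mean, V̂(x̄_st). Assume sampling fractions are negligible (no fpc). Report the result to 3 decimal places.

V̂(x̄_st) ≈ 0.303

V̂(x̄_st) = Σ W_h² s_h²/n_h, with W_h = N_h/N and N = 2700:
  stratum Urban: (940/2700)²·16.7²/217 = 0.155776
  stratum Suburban: (620/2700)²·16.1²/99 = 0.138061
  stratum Rural: (1140/2700)²·2.4²/115 = 0.00892908
V̂(x̄_st) = 0.302767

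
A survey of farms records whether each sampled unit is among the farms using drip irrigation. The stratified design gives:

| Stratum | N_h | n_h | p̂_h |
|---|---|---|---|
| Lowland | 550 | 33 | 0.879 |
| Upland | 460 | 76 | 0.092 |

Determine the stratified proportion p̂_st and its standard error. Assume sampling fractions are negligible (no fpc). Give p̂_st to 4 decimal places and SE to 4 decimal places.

N = 1010; stratum weights W_h = N_h/N.
p̂_st = Σ W_h p̂_h = (550·0.879 + 460·0.092)/1010 = 0.52056
V̂(p̂_st) = Σ W_h² p̂_h(1−p̂_h)/(n_h−1):
  stratum Lowland: (550/1010)²·0.879·0.121/32 = 0.000985614
  stratum Upland: (460/1010)²·0.092·0.908/75 = 0.000231039
V̂(p̂_st) = 0.00121665; SE = √V̂ = 0.0348806

p̂_st ≈ 0.5206, SE ≈ 0.0349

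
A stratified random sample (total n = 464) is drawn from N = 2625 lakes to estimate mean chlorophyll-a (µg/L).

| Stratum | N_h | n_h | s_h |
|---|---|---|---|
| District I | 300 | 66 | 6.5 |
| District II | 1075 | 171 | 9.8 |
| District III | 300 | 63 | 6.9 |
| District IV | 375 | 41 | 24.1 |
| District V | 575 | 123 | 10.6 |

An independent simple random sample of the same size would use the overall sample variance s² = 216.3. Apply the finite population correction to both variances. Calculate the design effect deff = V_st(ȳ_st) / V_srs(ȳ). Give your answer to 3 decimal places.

deff ≈ 1.004

V̂(ȳ_st) = Σ W_h² (1 − n_h/N_h) s_h²/n_h, with W_h = N_h/N and N = 2625:
  stratum District I: (300/2625)²·(1 − 66/300)·6.5²/66 = 0.00652171
  stratum District II: (1075/2625)²·(1 − 171/1075)·9.8²/171 = 0.079209
  stratum District III: (300/2625)²·(1 − 63/300)·6.9²/63 = 0.00779774
  stratum District IV: (375/2625)²·(1 − 41/375)·24.1²/41 = 0.257495
  stratum District V: (575/2625)²·(1 − 123/575)·10.6²/123 = 0.0344552
V_st = 0.385479
V_srs = (1 − 464/2625)·216.3/464 = 0.383764
deff = V_st / V_srs = 0.385479/0.383764 = 1.0045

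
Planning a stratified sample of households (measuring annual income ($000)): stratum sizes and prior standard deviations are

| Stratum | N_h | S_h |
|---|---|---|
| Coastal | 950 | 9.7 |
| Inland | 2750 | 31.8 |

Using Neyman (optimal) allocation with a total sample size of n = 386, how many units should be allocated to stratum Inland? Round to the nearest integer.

Neyman allocation: n_h = n · N_h S_h / Σ N_i S_i, with n = 386.
  stratum Coastal: N_h·S_h = 950·9.7 = 9215.00
  stratum Inland: N_h·S_h = 2750·31.8 = 87450.00
Σ N_h S_h = 96665.00
n for stratum Inland = 386·87450.00/96665.00 = 349.203 → 349

349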